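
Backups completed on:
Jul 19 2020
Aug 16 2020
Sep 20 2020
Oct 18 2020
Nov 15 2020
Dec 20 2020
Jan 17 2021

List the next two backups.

Gaps: 28, 35, 28, 28, 35, 28 days — a mix of 28 and 35. Every date is a Sunday.
Each is the 3rd Sunday of its month.
3rd Sunday of February 2021: Feb 21 2021.
March 2021 — 3rd Sunday is Mar 21 2021.

Feb 21 2021, Mar 21 2021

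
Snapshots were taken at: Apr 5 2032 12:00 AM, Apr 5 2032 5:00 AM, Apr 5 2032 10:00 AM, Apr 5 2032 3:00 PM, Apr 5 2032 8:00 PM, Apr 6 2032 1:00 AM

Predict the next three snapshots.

Apr 6 2032 6:00 AM, Apr 6 2032 11:00 AM, Apr 6 2032 4:00 PM

Spacing: 5, 5, 5, 5, 5 h — constant 5 h.
Apr 6 2032 1:00 AM + 5 h = Apr 6 2032 6:00 AM.
Apr 6 2032 6:00 AM + 5 h = Apr 6 2032 11:00 AM.
Apr 6 2032 11:00 AM + 5 h = Apr 6 2032 4:00 PM.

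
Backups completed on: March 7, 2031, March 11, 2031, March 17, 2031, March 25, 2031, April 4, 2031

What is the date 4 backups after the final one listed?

The spacing grows by 2 each time: 4, 6, 8, 10 days.
Next gap: 12 days. April 4, 2031 + 12 days = April 16, 2031.
Next gap: 14 days. April 16, 2031 + 14 days = April 30, 2031.
Next gap: 16 days. April 30, 2031 + 16 days = May 16, 2031.
Next gap: 18 days. May 16, 2031 + 18 days = June 3, 2031.

June 3, 2031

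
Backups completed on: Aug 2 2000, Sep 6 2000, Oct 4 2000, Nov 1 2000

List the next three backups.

Dec 6 2000, Jan 3 2001, Feb 7 2001

Gaps: 35, 28, 28 days — a mix of 28 and 35. Every date is a Wednesday.
Each is the 1st Wednesday of its month.
December 2000 — 1st Wednesday is Dec 6 2000.
January 2001 — 1st Wednesday is Jan 3 2001.
February 2001 — 1st Wednesday is Feb 7 2001.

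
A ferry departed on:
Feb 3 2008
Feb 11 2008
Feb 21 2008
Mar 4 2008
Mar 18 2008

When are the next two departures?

Intervals are 8, 10, 12, 14 days — an arithmetic progression with common difference 2.
Next gap: 16 days. Mar 18 2008 + 16 days = Apr 3 2008.
Next gap: 18 days. Apr 3 2008 + 18 days = Apr 21 2008.

Apr 3 2008, Apr 21 2008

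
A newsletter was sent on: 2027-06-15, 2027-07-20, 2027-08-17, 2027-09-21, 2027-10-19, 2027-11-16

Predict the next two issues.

2027-12-21, 2028-01-18

All dates are Tuesdays, 35, 28, 35, 28, 28 days apart.
Specifically, the 3rd Tuesday of each month.
3rd Tuesday of December 2027: 2027-12-21.
3rd Tuesday of January 2028: 2028-01-18.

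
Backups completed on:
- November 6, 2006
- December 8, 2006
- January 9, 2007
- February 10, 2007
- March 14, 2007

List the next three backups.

The spacing is 32, 32, 32, 32 days — always 32 days.
March 14, 2007 + 32 days = April 15, 2007.
April 15, 2007 + 32 days = May 17, 2007.
May 17, 2007 + 32 days = June 18, 2007.

April 15, 2007; May 17, 2007; June 18, 2007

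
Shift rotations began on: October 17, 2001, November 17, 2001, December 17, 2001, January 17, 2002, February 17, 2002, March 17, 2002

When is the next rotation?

The day-of-month is always 17 (31, 30, 31, 31, 28 days between events).
So this recurs on the 17th of each month.
April 2002: April 17, 2002.

April 17, 2002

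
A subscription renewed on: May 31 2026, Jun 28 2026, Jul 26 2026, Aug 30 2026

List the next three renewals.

Every date is a Sunday; gaps 28, 28, 35 days.
Each is the last Sunday of its month (at least one falls on the 29th or later, ruling out '4th Sunday').
September 2026 ends with Sunday Sep 27 2026.
Last Sunday of October 2026: Oct 25 2026.
November 2026 ends with Sunday Nov 29 2026.

Sep 27 2026, Oct 25 2026, Nov 29 2026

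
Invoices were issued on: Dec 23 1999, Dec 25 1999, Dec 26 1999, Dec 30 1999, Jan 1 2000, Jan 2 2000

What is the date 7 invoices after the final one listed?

Every event lands on a Thursday or Saturday or Sunday (gaps cycle 2, 1, 4, 2, 1).
So the schedule is: every Thursday, Saturday and Sunday.
The following Thursday is Jan 6 2000.
Next Saturday: Jan 8 2000.
Next Sunday: Jan 9 2000.
Next Thursday: Jan 13 2000.
Next Saturday: Jan 15 2000.
The following Sunday is Jan 16 2000.
The following Thursday is Jan 20 2000.

Jan 20 2000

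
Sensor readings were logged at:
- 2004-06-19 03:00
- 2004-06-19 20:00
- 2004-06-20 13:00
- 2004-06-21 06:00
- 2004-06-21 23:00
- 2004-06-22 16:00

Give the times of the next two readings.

2004-06-23 09:00, 2004-06-24 02:00

Gaps: 17, 17, 17, 17, 17 hours — each event is 17 hours after the previous one.
2004-06-22 16:00 + 17 h = 2004-06-23 09:00.
2004-06-23 09:00 + 17 h = 2004-06-24 02:00.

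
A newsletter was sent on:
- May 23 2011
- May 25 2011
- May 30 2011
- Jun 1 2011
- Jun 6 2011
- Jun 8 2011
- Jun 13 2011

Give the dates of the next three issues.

Jun 15 2011, Jun 20 2011, Jun 22 2011

The gap pattern 2, 5, 2, 5, 2, 5 repeats every 2 events.
These are the Mondays and Wednesdays of each week.
The following Wednesday is Jun 15 2011.
The following Monday is Jun 20 2011.
Next Wednesday: Jun 22 2011.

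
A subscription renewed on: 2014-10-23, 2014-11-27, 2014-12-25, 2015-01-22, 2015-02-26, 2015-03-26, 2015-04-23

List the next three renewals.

All dates are Thursdays, 35, 28, 28, 35, 28, 28 days apart.
Specifically, the 4th Thursday of each month.
4th Thursday of May 2015: 2015-05-28.
June 2015 — 4th Thursday is 2015-06-25.
4th Thursday of July 2015: 2015-07-23.

2015-05-28, 2015-06-25, 2015-07-23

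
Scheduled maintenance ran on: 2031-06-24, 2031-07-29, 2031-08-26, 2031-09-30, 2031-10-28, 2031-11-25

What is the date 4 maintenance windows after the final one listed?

2032-03-30

Every date is a Tuesday; gaps 35, 28, 35, 28, 28 days.
Each is the last Tuesday of its month (at least one falls on the 29th or later, ruling out '4th Tuesday').
December 2031 ends with Tuesday 2031-12-30.
Last Tuesday of January 2032: 2032-01-27.
Last Tuesday of February 2032: 2032-02-24.
Last Tuesday of March 2032: 2032-03-30.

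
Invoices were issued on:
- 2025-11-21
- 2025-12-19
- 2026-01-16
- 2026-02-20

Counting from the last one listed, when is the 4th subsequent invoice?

These are Fridays at 28- or 35-day spacing (28, 28, 35).
The pattern: 3rd Friday of the month.
March 2026 — 3rd Friday is 2026-03-20.
3rd Friday of April 2026: 2026-04-17.
3rd Friday of May 2026: 2026-05-15.
June 2026 — 3rd Friday is 2026-06-19.

2026-06-19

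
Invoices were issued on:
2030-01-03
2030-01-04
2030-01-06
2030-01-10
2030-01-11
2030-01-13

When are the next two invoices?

Every event lands on a Thursday or Friday or Sunday (gaps cycle 1, 2, 4, 1, 2).
So the schedule is: every Thursday, Friday and Sunday.
The following Thursday is 2030-01-17.
The following Friday is 2030-01-18.

2030-01-17, 2030-01-18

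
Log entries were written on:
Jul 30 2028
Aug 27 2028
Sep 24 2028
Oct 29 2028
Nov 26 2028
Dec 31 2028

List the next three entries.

Jan 28 2029, Feb 25 2029, Mar 25 2029

All Sundays; the gaps (28, 28, 35, 28, 35) vary with month length.
This is the last Sunday of each month.
January 2029 ends with Sunday Jan 28 2029.
Last Sunday of February 2029: Feb 25 2029.
March 2029 ends with Sunday Mar 25 2029.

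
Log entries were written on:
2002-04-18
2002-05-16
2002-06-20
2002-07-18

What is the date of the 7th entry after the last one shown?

2003-02-20

Gaps: 28, 35, 28 days — a mix of 28 and 35. Every date is a Thursday.
Each is the 3rd Thursday of its month.
3rd Thursday of August 2002: 2002-08-15.
September 2002 — 3rd Thursday is 2002-09-19.
3rd Thursday of October 2002: 2002-10-17.
November 2002 — 3rd Thursday is 2002-11-21.
3rd Thursday of December 2002: 2002-12-19.
3rd Thursday of January 2003: 2003-01-16.
February 2003 — 3rd Thursday is 2003-02-20.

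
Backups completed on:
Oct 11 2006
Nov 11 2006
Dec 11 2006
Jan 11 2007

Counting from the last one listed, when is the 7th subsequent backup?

Gaps: 31, 30, 31 days — not constant. Every event is on the 11th of the month.
Pattern: the 11th of each month.
February 2007: Feb 11 2007.
March 2007: Mar 11 2007.
April 2007: Apr 11 2007.
Next: May 2007 → May 11 2007.
June 2007: Jun 11 2007.
July 2007: Jul 11 2007.
August 2007: Aug 11 2007.

Aug 11 2007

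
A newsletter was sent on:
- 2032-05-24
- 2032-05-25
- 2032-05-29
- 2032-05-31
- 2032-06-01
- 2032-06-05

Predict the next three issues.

2032-06-07, 2032-06-08, 2032-06-12

Gaps: 1, 4, 2, 1, 4 days — not constant, but cyclic with period 3.
The events fall on every Monday, Tuesday and Saturday.
Next Monday: 2032-06-07.
Next Tuesday: 2032-06-08.
Next Saturday: 2032-06-12.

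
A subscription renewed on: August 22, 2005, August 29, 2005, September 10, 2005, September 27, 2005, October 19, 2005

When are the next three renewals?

The spacing grows by 5 each time: 7, 12, 17, 22 days.
Next gap: 27 days. October 19, 2005 + 27 days = November 15, 2005.
Next gap: 32 days. November 15, 2005 + 32 days = December 17, 2005.
Next gap: 37 days. December 17, 2005 + 37 days = January 23, 2006.

November 15, 2005; December 17, 2005; January 23, 2006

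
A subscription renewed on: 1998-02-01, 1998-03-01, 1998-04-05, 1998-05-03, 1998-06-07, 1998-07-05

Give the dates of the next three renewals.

1998-08-02, 1998-09-06, 1998-10-04

Gaps: 28, 35, 28, 35, 28 days — a mix of 28 and 35. Every date is a Sunday.
Each is the 1st Sunday of its month.
August 1998 — 1st Sunday is 1998-08-02.
1st Sunday of September 1998: 1998-09-06.
October 1998 — 1st Sunday is 1998-10-04.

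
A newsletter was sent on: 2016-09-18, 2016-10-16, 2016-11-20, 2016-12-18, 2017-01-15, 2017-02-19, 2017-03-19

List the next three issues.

2017-04-16, 2017-05-21, 2017-06-18

Gaps: 28, 35, 28, 28, 35, 28 days — a mix of 28 and 35. Every date is a Sunday.
Each is the 3rd Sunday of its month.
April 2017 — 3rd Sunday is 2017-04-16.
3rd Sunday of May 2017: 2017-05-21.
June 2017 — 3rd Sunday is 2017-06-18.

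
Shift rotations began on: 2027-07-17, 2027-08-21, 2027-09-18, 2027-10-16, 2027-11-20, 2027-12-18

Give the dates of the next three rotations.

All dates are Saturdays, 35, 28, 28, 35, 28 days apart.
Specifically, the 3rd Saturday of each month.
January 2028 — 3rd Saturday is 2028-01-15.
February 2028 — 3rd Saturday is 2028-02-19.
March 2028 — 3rd Saturday is 2028-03-18.

2028-01-15, 2028-02-19, 2028-03-18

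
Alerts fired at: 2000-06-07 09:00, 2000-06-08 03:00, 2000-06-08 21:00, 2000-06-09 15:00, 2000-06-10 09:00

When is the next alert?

Spacing: 18, 18, 18, 18 h — constant 18 h.
2000-06-10 09:00 + 18 h = 2000-06-11 03:00.

2000-06-11 03:00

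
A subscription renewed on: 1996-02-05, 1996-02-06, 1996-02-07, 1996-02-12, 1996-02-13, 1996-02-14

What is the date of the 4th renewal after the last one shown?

1996-02-26

Gaps: 1, 1, 5, 1, 1 days — not constant, but cyclic with period 3.
The events fall on every Monday, Tuesday and Wednesday.
Next Monday: 1996-02-19.
Next Tuesday: 1996-02-20.
Next Wednesday: 1996-02-21.
The following Monday is 1996-02-26.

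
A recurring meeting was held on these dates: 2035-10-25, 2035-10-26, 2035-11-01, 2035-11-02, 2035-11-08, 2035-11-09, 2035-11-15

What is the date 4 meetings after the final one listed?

2035-11-29

Gaps: 1, 6, 1, 6, 1, 6 days — not constant, but cyclic with period 2.
The events fall on every Thursday and Friday.
The following Friday is 2035-11-16.
Next Thursday: 2035-11-22.
The following Friday is 2035-11-23.
Next Thursday: 2035-11-29.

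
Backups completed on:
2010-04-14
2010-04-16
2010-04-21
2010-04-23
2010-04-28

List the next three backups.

2010-04-30, 2010-05-05, 2010-05-07

The gap pattern 2, 5, 2, 5 repeats every 2 events.
These are the Wednesdays and Fridays of each week.
The following Friday is 2010-04-30.
Next Wednesday: 2010-05-05.
The following Friday is 2010-05-07.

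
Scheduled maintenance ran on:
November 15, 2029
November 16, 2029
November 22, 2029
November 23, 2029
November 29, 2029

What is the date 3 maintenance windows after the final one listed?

Gaps: 1, 6, 1, 6 days — not constant, but cyclic with period 2.
The events fall on every Thursday and Friday.
Next Friday: November 30, 2029.
The following Thursday is December 6, 2029.
Next Friday: December 7, 2029.

December 7, 2029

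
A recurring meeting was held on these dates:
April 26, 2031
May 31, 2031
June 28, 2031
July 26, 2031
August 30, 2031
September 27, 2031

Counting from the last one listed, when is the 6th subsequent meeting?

All Saturdays; the gaps (35, 28, 28, 35, 28) vary with month length.
This is the last Saturday of each month.
October 2031 ends with Saturday October 25, 2031.
Last Saturday of November 2031: November 29, 2031.
Last Saturday of December 2031: December 27, 2031.
January 2032 ends with Saturday January 31, 2032.
Last Saturday of February 2032: February 28, 2032.
March 2032 ends with Saturday March 27, 2032.

March 27, 2032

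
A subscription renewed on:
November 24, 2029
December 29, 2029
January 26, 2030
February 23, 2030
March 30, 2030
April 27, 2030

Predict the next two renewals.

All Saturdays; the gaps (35, 28, 28, 35, 28) vary with month length.
This is the last Saturday of each month.
Last Saturday of May 2030: May 25, 2030.
Last Saturday of June 2030: June 29, 2030.

May 25, 2030; June 29, 2030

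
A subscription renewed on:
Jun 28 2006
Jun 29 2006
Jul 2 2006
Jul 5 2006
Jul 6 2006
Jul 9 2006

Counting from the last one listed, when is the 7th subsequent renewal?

Jul 26 2006

Gaps: 1, 3, 3, 1, 3 days — not constant, but cyclic with period 3.
The events fall on every Wednesday, Thursday and Sunday.
Next Wednesday: Jul 12 2006.
Next Thursday: Jul 13 2006.
Next Sunday: Jul 16 2006.
Next Wednesday: Jul 19 2006.
The following Thursday is Jul 20 2006.
The following Sunday is Jul 23 2006.
The following Wednesday is Jul 26 2006.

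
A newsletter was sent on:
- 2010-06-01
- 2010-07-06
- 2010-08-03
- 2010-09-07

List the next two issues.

2010-10-05, 2010-11-02

Gaps: 35, 28, 35 days — a mix of 28 and 35. Every date is a Tuesday.
Each is the 1st Tuesday of its month.
1st Tuesday of October 2010: 2010-10-05.
November 2010 — 1st Tuesday is 2010-11-02.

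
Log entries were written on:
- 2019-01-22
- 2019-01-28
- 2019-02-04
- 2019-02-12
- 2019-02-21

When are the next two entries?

Intervals are 6, 7, 8, 9 days — an arithmetic progression with common difference 1.
Next gap: 10 days. 2019-02-21 + 10 days = 2019-03-03.
Next gap: 11 days. 2019-03-03 + 11 days = 2019-03-14.

2019-03-03, 2019-03-14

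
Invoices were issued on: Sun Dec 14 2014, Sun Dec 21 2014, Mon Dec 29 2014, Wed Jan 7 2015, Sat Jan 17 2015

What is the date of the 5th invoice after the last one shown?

Mon Mar 23 2015

Gaps: 7, 8, 9, 10 days — each gap is 1 larger than the previous one.
Next gap: 11 days. Sat Jan 17 2015 + 11 days = Wed Jan 28 2015.
Next gap: 12 days. Wed Jan 28 2015 + 12 days = Mon Feb 9 2015.
Next gap: 13 days. Mon Feb 9 2015 + 13 days = Sun Feb 22 2015.
Next gap: 14 days. Sun Feb 22 2015 + 14 days = Sun Mar 8 2015.
Next gap: 15 days. Sun Mar 8 2015 + 15 days = Mon Mar 23 2015.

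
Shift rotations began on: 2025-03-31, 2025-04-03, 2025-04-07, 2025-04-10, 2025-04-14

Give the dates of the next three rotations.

2025-04-17, 2025-04-21, 2025-04-24

Every event lands on a Monday or Thursday (gaps cycle 3, 4, 3, 4).
So the schedule is: every Monday and Thursday.
The following Thursday is 2025-04-17.
The following Monday is 2025-04-21.
Next Thursday: 2025-04-24.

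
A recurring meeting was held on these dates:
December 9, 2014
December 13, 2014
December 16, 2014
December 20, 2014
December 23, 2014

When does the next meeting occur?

The gap pattern 4, 3, 4, 3 repeats every 2 events.
These are the Tuesdays and Saturdays of each week.
Next Saturday: December 27, 2014.

December 27, 2014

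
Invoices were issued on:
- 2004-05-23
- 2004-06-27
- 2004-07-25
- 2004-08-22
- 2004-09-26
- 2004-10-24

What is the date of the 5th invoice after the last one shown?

2005-03-27

These are Sundays at 28- or 35-day spacing (35, 28, 28, 35, 28).
The pattern: 4th Sunday of the month.
4th Sunday of November 2004: 2004-11-28.
December 2004 — 4th Sunday is 2004-12-26.
4th Sunday of January 2005: 2005-01-23.
4th Sunday of February 2005: 2005-02-27.
4th Sunday of March 2005: 2005-03-27.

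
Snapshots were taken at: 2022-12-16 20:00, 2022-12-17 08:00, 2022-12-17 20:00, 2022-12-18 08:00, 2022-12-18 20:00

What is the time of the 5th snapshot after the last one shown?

2022-12-21 08:00

The interval is a steady 12 hours (12, 12, 12, 12).
2022-12-18 20:00 + 12 h = 2022-12-19 08:00.
2022-12-19 08:00 + 12 h = 2022-12-19 20:00.
2022-12-19 20:00 + 12 h = 2022-12-20 08:00.
2022-12-20 08:00 + 12 h = 2022-12-20 20:00.
2022-12-20 20:00 + 12 h = 2022-12-21 08:00.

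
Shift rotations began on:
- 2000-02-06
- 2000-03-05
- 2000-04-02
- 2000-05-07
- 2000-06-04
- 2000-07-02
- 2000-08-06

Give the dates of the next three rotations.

2000-09-03, 2000-10-01, 2000-11-05

These are Sundays at 28- or 35-day spacing (28, 28, 35, 28, 28, 35).
The pattern: 1st Sunday of the month.
September 2000 — 1st Sunday is 2000-09-03.
1st Sunday of October 2000: 2000-10-01.
November 2000 — 1st Sunday is 2000-11-05.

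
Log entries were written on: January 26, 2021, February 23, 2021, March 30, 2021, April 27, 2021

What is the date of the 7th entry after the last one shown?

November 30, 2021

Every date is a Tuesday; gaps 28, 35, 28 days.
Each is the last Tuesday of its month (at least one falls on the 29th or later, ruling out '4th Tuesday').
Last Tuesday of May 2021: May 25, 2021.
Last Tuesday of June 2021: June 29, 2021.
Last Tuesday of July 2021: July 27, 2021.
Last Tuesday of August 2021: August 31, 2021.
September 2021 ends with Tuesday September 28, 2021.
Last Tuesday of October 2021: October 26, 2021.
November 2021 ends with Tuesday November 30, 2021.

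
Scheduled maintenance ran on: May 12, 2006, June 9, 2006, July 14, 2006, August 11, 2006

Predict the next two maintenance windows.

All dates are Fridays, 28, 35, 28 days apart.
Specifically, the 2nd Friday of each month.
2nd Friday of September 2006: September 8, 2006.
2nd Friday of October 2006: October 13, 2006.

September 8, 2006; October 13, 2006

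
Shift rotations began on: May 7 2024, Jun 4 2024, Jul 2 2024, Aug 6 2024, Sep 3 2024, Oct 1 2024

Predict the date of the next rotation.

Nov 5 2024

These are Tuesdays at 28- or 35-day spacing (28, 28, 35, 28, 28).
The pattern: 1st Tuesday of the month.
November 2024 — 1st Tuesday is Nov 5 2024.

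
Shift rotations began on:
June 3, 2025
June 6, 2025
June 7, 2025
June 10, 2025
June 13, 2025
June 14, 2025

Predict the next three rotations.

Gaps: 3, 1, 3, 3, 1 days — not constant, but cyclic with period 3.
The events fall on every Tuesday, Friday and Saturday.
The following Tuesday is June 17, 2025.
Next Friday: June 20, 2025.
Next Saturday: June 21, 2025.

June 17, 2025; June 20, 2025; June 21, 2025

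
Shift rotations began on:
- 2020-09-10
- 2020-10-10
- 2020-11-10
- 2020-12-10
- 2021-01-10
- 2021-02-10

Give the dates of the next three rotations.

Gaps: 30, 31, 30, 31, 31 days — not constant. Every event is on the 10th of the month.
Pattern: the 10th of each month.
Next: March 2021 → 2021-03-10.
April 2021: 2021-04-10.
May 2021: 2021-05-10.

2021-03-10, 2021-04-10, 2021-05-10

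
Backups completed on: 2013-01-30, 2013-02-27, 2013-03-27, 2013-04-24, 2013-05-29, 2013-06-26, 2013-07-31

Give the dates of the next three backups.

2013-08-28, 2013-09-25, 2013-10-30

Every date is a Wednesday; gaps 28, 28, 28, 35, 28, 35 days.
Each is the last Wednesday of its month (at least one falls on the 29th or later, ruling out '4th Wednesday').
Last Wednesday of August 2013: 2013-08-28.
Last Wednesday of September 2013: 2013-09-25.
October 2013 ends with Wednesday 2013-10-30.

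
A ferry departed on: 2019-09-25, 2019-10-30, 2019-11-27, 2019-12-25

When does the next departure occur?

2020-01-29

All Wednesdays; the gaps (35, 28, 28) vary with month length.
This is the last Wednesday of each month.
January 2020 ends with Wednesday 2020-01-29.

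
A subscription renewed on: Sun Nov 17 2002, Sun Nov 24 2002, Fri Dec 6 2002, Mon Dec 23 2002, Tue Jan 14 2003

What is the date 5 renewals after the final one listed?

The spacing grows by 5 each time: 7, 12, 17, 22 days.
Next gap: 27 days. Tue Jan 14 2003 + 27 days = Mon Feb 10 2003.
Next gap: 32 days. Mon Feb 10 2003 + 32 days = Fri Mar 14 2003.
Next gap: 37 days. Fri Mar 14 2003 + 37 days = Sun Apr 20 2003.
Next gap: 42 days. Sun Apr 20 2003 + 42 days = Sun Jun 1 2003.
Next gap: 47 days. Sun Jun 1 2003 + 47 days = Fri Jul 18 2003.

Fri Jul 18 2003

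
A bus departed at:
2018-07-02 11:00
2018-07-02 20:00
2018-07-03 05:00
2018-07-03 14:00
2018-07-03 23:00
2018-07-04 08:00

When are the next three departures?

2018-07-04 17:00, 2018-07-05 02:00, 2018-07-05 11:00

The interval is a steady 9 hours (9, 9, 9, 9, 9).
2018-07-04 08:00 + 9 h = 2018-07-04 17:00.
2018-07-04 17:00 + 9 h = 2018-07-05 02:00.
2018-07-05 02:00 + 9 h = 2018-07-05 11:00.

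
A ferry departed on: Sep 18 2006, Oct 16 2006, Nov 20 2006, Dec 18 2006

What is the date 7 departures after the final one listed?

Gaps: 28, 35, 28 days — a mix of 28 and 35. Every date is a Monday.
Each is the 3rd Monday of its month.
January 2007 — 3rd Monday is Jan 15 2007.
3rd Monday of February 2007: Feb 19 2007.
3rd Monday of March 2007: Mar 19 2007.
3rd Monday of April 2007: Apr 16 2007.
May 2007 — 3rd Monday is May 21 2007.
3rd Monday of June 2007: Jun 18 2007.
3rd Monday of July 2007: Jul 16 2007.

Jul 16 2007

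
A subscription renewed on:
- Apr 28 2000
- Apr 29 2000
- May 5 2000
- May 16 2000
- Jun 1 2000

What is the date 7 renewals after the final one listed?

Feb 8 2001

Gaps: 1, 6, 11, 16 days — each gap is 5 larger than the previous one.
Next gap: 21 days. Jun 1 2000 + 21 days = Jun 22 2000.
Next gap: 26 days. Jun 22 2000 + 26 days = Jul 18 2000.
Next gap: 31 days. Jul 18 2000 + 31 days = Aug 18 2000.
Next gap: 36 days. Aug 18 2000 + 36 days = Sep 23 2000.
Next gap: 41 days. Sep 23 2000 + 41 days = Nov 3 2000.
Next gap: 46 days. Nov 3 2000 + 46 days = Dec 19 2000.
Next gap: 51 days. Dec 19 2000 + 51 days = Feb 8 2001.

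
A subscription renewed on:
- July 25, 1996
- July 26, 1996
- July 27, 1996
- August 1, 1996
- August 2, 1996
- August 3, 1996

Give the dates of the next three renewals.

August 8, 1996; August 9, 1996; August 10, 1996

Every event lands on a Thursday or Friday or Saturday (gaps cycle 1, 1, 5, 1, 1).
So the schedule is: every Thursday, Friday and Saturday.
The following Thursday is August 8, 1996.
The following Friday is August 9, 1996.
Next Saturday: August 10, 1996.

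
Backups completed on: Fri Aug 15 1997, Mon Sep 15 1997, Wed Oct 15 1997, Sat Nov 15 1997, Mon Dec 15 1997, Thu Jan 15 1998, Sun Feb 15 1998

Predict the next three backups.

Sun Mar 15 1998, Wed Apr 15 1998, Fri May 15 1998

Each date is the 15th; the gaps (31, 30, 31, 30, 31, 31) track the month lengths.
The rule is the 15th of each month.
Next: March 1998 → Sun Mar 15 1998.
April 1998: Wed Apr 15 1998.
Next: May 1998 → Fri May 15 1998.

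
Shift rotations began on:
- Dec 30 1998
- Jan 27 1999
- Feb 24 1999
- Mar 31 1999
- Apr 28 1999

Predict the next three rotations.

All Wednesdays; the gaps (28, 28, 35, 28) vary with month length.
This is the last Wednesday of each month.
Last Wednesday of May 1999: May 26 1999.
Last Wednesday of June 1999: Jun 30 1999.
July 1999 ends with Wednesday Jul 28 1999.

May 26 1999, Jun 30 1999, Jul 28 1999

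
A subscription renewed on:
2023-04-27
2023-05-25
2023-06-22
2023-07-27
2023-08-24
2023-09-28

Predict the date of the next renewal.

2023-10-26

Gaps: 28, 28, 35, 28, 35 days — a mix of 28 and 35. Every date is a Thursday.
Each is the 4th Thursday of its month.
October 2023 — 4th Thursday is 2023-10-26.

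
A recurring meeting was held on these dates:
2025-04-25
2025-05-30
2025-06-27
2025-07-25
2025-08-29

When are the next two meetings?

2025-09-26, 2025-10-31

All Fridays; the gaps (35, 28, 28, 35) vary with month length.
This is the last Friday of each month.
September 2025 ends with Friday 2025-09-26.
Last Friday of October 2025: 2025-10-31.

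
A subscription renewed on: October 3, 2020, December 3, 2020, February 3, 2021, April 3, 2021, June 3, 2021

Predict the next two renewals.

Gaps: 61, 62, 59, 61 days — not constant. Every event is on the 3rd of the month.
Pattern: the 3rd of every 2 months.
August 2021: August 3, 2021.
Next: October 2021 → October 3, 2021.

August 3, 2021; October 3, 2021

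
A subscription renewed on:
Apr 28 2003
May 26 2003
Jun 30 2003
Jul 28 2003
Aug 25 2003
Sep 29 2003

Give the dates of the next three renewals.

Every date is a Monday; gaps 28, 35, 28, 28, 35 days.
Each is the last Monday of its month (at least one falls on the 29th or later, ruling out '4th Monday').
October 2003 ends with Monday Oct 27 2003.
November 2003 ends with Monday Nov 24 2003.
Last Monday of December 2003: Dec 29 2003.

Oct 27 2003, Nov 24 2003, Dec 29 2003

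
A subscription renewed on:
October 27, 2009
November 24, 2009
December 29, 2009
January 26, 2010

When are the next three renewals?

February 23, 2010; March 30, 2010; April 27, 2010

Every date is a Tuesday; gaps 28, 35, 28 days.
Each is the last Tuesday of its month (at least one falls on the 29th or later, ruling out '4th Tuesday').
February 2010 ends with Tuesday February 23, 2010.
Last Tuesday of March 2010: March 30, 2010.
Last Tuesday of April 2010: April 27, 2010.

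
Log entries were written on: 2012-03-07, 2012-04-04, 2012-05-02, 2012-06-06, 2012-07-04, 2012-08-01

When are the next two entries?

2012-09-05, 2012-10-03

Gaps: 28, 28, 35, 28, 28 days — a mix of 28 and 35. Every date is a Wednesday.
Each is the 1st Wednesday of its month.
1st Wednesday of September 2012: 2012-09-05.
October 2012 — 1st Wednesday is 2012-10-03.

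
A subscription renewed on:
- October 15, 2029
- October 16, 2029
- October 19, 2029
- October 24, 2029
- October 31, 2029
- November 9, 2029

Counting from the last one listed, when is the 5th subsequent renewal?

Intervals are 1, 3, 5, 7, 9 days — an arithmetic progression with common difference 2.
Next gap: 11 days. November 9, 2029 + 11 days = November 20, 2029.
Next gap: 13 days. November 20, 2029 + 13 days = December 3, 2029.
Next gap: 15 days. December 3, 2029 + 15 days = December 18, 2029.
Next gap: 17 days. December 18, 2029 + 17 days = January 4, 2030.
Next gap: 19 days. January 4, 2030 + 19 days = January 23, 2030.

January 23, 2030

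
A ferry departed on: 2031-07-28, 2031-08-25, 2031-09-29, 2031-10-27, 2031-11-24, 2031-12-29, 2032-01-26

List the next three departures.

2032-02-23, 2032-03-29, 2032-04-26

All Mondays; the gaps (28, 35, 28, 28, 35, 28) vary with month length.
This is the last Monday of each month.
Last Monday of February 2032: 2032-02-23.
March 2032 ends with Monday 2032-03-29.
Last Monday of April 2032: 2032-04-26.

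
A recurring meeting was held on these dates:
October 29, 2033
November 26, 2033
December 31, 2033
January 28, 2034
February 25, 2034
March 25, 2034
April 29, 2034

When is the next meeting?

These are Saturdays with 28, 35, 28, 28, 28, 35-day gaps.
Each is the final Saturday of its month — October 29, 2033 is past the 28th, so '4th Saturday' doesn't fit.
May 2034 ends with Saturday May 27, 2034.

May 27, 2034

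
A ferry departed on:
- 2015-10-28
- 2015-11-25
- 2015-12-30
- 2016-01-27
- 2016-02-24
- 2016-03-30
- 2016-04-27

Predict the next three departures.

2016-05-25, 2016-06-29, 2016-07-27

Every date is a Wednesday; gaps 28, 35, 28, 28, 35, 28 days.
Each is the last Wednesday of its month (at least one falls on the 29th or later, ruling out '4th Wednesday').
May 2016 ends with Wednesday 2016-05-25.
June 2016 ends with Wednesday 2016-06-29.
July 2016 ends with Wednesday 2016-07-27.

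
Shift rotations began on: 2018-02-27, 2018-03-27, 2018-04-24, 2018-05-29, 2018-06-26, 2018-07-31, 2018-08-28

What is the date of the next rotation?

These are Tuesdays with 28, 28, 35, 28, 35, 28-day gaps.
Each is the final Tuesday of its month — 2018-05-29 is past the 28th, so '4th Tuesday' doesn't fit.
September 2018 ends with Tuesday 2018-09-25.

2018-09-25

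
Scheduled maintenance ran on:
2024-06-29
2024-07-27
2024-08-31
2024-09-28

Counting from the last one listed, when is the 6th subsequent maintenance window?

2025-03-29

Every date is a Saturday; gaps 28, 35, 28 days.
Each is the last Saturday of its month (at least one falls on the 29th or later, ruling out '4th Saturday').
Last Saturday of October 2024: 2024-10-26.
November 2024 ends with Saturday 2024-11-30.
Last Saturday of December 2024: 2024-12-28.
January 2025 ends with Saturday 2025-01-25.
Last Saturday of February 2025: 2025-02-22.
March 2025 ends with Saturday 2025-03-29.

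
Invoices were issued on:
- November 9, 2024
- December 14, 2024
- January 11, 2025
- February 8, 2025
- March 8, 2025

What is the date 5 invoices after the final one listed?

Gaps: 35, 28, 28, 28 days — a mix of 28 and 35. Every date is a Saturday.
Each is the 2nd Saturday of its month.
April 2025 — 2nd Saturday is April 12, 2025.
2nd Saturday of May 2025: May 10, 2025.
June 2025 — 2nd Saturday is June 14, 2025.
2nd Saturday of July 2025: July 12, 2025.
August 2025 — 2nd Saturday is August 9, 2025.

August 9, 2025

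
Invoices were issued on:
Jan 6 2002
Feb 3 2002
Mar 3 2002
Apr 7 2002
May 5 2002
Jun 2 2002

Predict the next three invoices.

Gaps: 28, 28, 35, 28, 28 days — a mix of 28 and 35. Every date is a Sunday.
Each is the 1st Sunday of its month.
July 2002 — 1st Sunday is Jul 7 2002.
August 2002 — 1st Sunday is Aug 4 2002.
1st Sunday of September 2002: Sep 1 2002.

Jul 7 2002, Aug 4 2002, Sep 1 2002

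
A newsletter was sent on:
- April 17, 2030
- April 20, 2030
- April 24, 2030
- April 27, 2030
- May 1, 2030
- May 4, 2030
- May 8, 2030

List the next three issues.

Gaps: 3, 4, 3, 4, 3, 4 days — not constant, but cyclic with period 2.
The events fall on every Wednesday and Saturday.
The following Saturday is May 11, 2030.
The following Wednesday is May 15, 2030.
Next Saturday: May 18, 2030.

May 11, 2030; May 15, 2030; May 18, 2030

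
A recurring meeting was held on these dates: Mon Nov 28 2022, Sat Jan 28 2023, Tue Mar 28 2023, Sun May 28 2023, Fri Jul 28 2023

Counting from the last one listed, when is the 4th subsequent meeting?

Gaps: 61, 59, 61, 61 days — not constant. Every event is on the 28th of the month.
Pattern: the 28th of every 2 months.
September 2023: Thu Sep 28 2023.
Next: November 2023 → Tue Nov 28 2023.
Next: January 2024 → Sun Jan 28 2024.
March 2024: Thu Mar 28 2024.

Thu Mar 28 2024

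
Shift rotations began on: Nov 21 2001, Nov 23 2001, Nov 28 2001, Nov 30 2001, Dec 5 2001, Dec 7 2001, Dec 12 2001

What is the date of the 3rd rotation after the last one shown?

The gap pattern 2, 5, 2, 5, 2, 5 repeats every 2 events.
These are the Wednesdays and Fridays of each week.
Next Friday: Dec 14 2001.
Next Wednesday: Dec 19 2001.
Next Friday: Dec 21 2001.

Dec 21 2001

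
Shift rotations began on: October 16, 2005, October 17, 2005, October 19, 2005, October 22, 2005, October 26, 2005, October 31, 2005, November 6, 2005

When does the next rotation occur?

Gaps: 1, 2, 3, 4, 5, 6 days — each gap is 1 larger than the previous one.
Next gap: 7 days. November 6, 2005 + 7 days = November 13, 2005.

November 13, 2005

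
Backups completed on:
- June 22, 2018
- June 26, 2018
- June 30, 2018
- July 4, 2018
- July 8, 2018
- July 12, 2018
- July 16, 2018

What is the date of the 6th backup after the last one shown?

August 9, 2018

Every event comes 4 days after the last (4, 4, 4, 4, 4, 4).
July 16, 2018 + 4 days = July 20, 2018.
July 20, 2018 + 4 days = July 24, 2018.
July 24, 2018 + 4 days = July 28, 2018.
July 28, 2018 + 4 days = August 1, 2018.
August 1, 2018 + 4 days = August 5, 2018.
August 5, 2018 + 4 days = August 9, 2018.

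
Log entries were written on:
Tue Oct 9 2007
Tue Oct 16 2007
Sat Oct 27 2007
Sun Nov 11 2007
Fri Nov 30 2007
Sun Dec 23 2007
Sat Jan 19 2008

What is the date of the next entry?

Tue Feb 19 2008

The spacing grows by 4 each time: 7, 11, 15, 19, 23, 27 days.
Next gap: 31 days. Sat Jan 19 2008 + 31 days = Tue Feb 19 2008.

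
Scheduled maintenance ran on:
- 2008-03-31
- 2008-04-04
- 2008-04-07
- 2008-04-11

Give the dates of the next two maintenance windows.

Gaps: 4, 3, 4 days — not constant, but cyclic with period 2.
The events fall on every Monday and Friday.
The following Monday is 2008-04-14.
The following Friday is 2008-04-18.

2008-04-14, 2008-04-18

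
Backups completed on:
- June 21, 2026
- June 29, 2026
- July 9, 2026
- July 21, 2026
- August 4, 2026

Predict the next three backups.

Intervals are 8, 10, 12, 14 days — an arithmetic progression with common difference 2.
Next gap: 16 days. August 4, 2026 + 16 days = August 20, 2026.
Next gap: 18 days. August 20, 2026 + 18 days = September 7, 2026.
Next gap: 20 days. September 7, 2026 + 20 days = September 27, 2026.

August 20, 2026; September 7, 2026; September 27, 2026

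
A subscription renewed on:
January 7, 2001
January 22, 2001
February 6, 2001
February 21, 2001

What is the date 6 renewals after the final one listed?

May 22, 2001

Every event comes 15 days after the last (15, 15, 15).
February 21, 2001 + 15 days = March 8, 2001.
March 8, 2001 + 15 days = March 23, 2001.
March 23, 2001 + 15 days = April 7, 2001.
April 7, 2001 + 15 days = April 22, 2001.
April 22, 2001 + 15 days = May 7, 2001.
May 7, 2001 + 15 days = May 22, 2001.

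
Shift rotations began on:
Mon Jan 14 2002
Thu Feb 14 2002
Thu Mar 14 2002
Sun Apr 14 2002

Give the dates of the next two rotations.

The day-of-month is always 14 (31, 28, 31 days between events).
So this recurs on the 14th of each month.
Next: May 2002 → Tue May 14 2002.
Next: June 2002 → Fri Jun 14 2002.

Tue May 14 2002, Fri Jun 14 2002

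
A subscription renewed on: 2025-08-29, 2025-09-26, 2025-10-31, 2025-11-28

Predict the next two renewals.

Every date is a Friday; gaps 28, 35, 28 days.
Each is the last Friday of its month (at least one falls on the 29th or later, ruling out '4th Friday').
December 2025 ends with Friday 2025-12-26.
January 2026 ends with Friday 2026-01-30.

2025-12-26, 2026-01-30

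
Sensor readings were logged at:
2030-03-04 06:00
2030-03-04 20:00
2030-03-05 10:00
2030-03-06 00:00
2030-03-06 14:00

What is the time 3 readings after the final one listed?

2030-03-08 08:00

Gaps: 14, 14, 14, 14 hours — each event is 14 hours after the previous one.
2030-03-06 14:00 + 14 h = 2030-03-07 04:00.
2030-03-07 04:00 + 14 h = 2030-03-07 18:00.
2030-03-07 18:00 + 14 h = 2030-03-08 08:00.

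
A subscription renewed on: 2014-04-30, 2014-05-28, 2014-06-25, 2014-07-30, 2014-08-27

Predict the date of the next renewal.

Every date is a Wednesday; gaps 28, 28, 35, 28 days.
Each is the last Wednesday of its month (at least one falls on the 29th or later, ruling out '4th Wednesday').
September 2014 ends with Wednesday 2014-09-24.

2014-09-24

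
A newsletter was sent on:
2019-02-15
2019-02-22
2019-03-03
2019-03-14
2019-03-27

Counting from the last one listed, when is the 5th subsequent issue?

2019-06-30

The spacing grows by 2 each time: 7, 9, 11, 13 days.
Next gap: 15 days. 2019-03-27 + 15 days = 2019-04-11.
Next gap: 17 days. 2019-04-11 + 17 days = 2019-04-28.
Next gap: 19 days. 2019-04-28 + 19 days = 2019-05-17.
Next gap: 21 days. 2019-05-17 + 21 days = 2019-06-07.
Next gap: 23 days. 2019-06-07 + 23 days = 2019-06-30.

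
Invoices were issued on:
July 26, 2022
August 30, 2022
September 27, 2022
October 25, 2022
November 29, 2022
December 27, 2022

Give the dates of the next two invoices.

All Tuesdays; the gaps (35, 28, 28, 35, 28) vary with month length.
This is the last Tuesday of each month.
January 2023 ends with Tuesday January 31, 2023.
February 2023 ends with Tuesday February 28, 2023.

January 31, 2023; February 28, 2023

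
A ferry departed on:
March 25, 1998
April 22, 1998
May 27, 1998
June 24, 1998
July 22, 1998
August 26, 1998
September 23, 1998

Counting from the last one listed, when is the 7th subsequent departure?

All dates are Wednesdays, 28, 35, 28, 28, 35, 28 days apart.
Specifically, the 4th Wednesday of each month.
October 1998 — 4th Wednesday is October 28, 1998.
November 1998 — 4th Wednesday is November 25, 1998.
4th Wednesday of December 1998: December 23, 1998.
January 1999 — 4th Wednesday is January 27, 1999.
February 1999 — 4th Wednesday is February 24, 1999.
March 1999 — 4th Wednesday is March 24, 1999.
4th Wednesday of April 1999: April 28, 1999.

April 28, 1999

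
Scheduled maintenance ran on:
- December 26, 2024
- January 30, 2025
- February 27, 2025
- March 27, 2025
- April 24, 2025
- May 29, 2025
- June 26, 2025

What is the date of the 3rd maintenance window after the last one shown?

September 25, 2025

All Thursdays; the gaps (35, 28, 28, 28, 35, 28) vary with month length.
This is the last Thursday of each month.
July 2025 ends with Thursday July 31, 2025.
Last Thursday of August 2025: August 28, 2025.
September 2025 ends with Thursday September 25, 2025.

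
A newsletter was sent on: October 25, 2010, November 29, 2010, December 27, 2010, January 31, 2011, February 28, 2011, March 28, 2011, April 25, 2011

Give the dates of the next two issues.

May 30, 2011; June 27, 2011

All Mondays; the gaps (35, 28, 35, 28, 28, 28) vary with month length.
This is the last Monday of each month.
Last Monday of May 2011: May 30, 2011.
June 2011 ends with Monday June 27, 2011.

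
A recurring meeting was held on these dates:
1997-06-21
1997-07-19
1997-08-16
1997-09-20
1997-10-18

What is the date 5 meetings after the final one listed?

Gaps: 28, 28, 35, 28 days — a mix of 28 and 35. Every date is a Saturday.
Each is the 3rd Saturday of its month.
3rd Saturday of November 1997: 1997-11-15.
3rd Saturday of December 1997: 1997-12-20.
January 1998 — 3rd Saturday is 1998-01-17.
3rd Saturday of February 1998: 1998-02-21.
3rd Saturday of March 1998: 1998-03-21.

1998-03-21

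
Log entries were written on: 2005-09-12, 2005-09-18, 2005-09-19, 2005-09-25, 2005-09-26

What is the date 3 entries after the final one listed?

Gaps: 6, 1, 6, 1 days — not constant, but cyclic with period 2.
The events fall on every Monday and Sunday.
The following Sunday is 2005-10-02.
The following Monday is 2005-10-03.
The following Sunday is 2005-10-09.

2005-10-09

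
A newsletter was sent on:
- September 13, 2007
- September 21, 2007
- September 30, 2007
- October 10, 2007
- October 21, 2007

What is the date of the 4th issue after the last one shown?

The spacing grows by 1 each time: 8, 9, 10, 11 days.
Next gap: 12 days. October 21, 2007 + 12 days = November 2, 2007.
Next gap: 13 days. November 2, 2007 + 13 days = November 15, 2007.
Next gap: 14 days. November 15, 2007 + 14 days = November 29, 2007.
Next gap: 15 days. November 29, 2007 + 15 days = December 14, 2007.

December 14, 2007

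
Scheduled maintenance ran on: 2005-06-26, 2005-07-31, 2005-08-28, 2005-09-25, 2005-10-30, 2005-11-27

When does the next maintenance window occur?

2005-12-25

Every date is a Sunday; gaps 35, 28, 28, 35, 28 days.
Each is the last Sunday of its month (at least one falls on the 29th or later, ruling out '4th Sunday').
Last Sunday of December 2005: 2005-12-25.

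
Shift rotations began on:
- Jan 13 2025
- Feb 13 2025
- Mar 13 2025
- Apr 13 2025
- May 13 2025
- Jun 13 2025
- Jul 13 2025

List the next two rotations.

Each date is the 13th; the gaps (31, 28, 31, 30, 31, 30) track the month lengths.
The rule is the 13th of each month.
Next: August 2025 → Aug 13 2025.
Next: September 2025 → Sep 13 2025.

Aug 13 2025, Sep 13 2025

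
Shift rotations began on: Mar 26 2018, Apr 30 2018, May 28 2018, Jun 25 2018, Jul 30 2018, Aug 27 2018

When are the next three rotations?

Sep 24 2018, Oct 29 2018, Nov 26 2018

These are Mondays with 35, 28, 28, 35, 28-day gaps.
Each is the final Monday of its month — Apr 30 2018 is past the 28th, so '4th Monday' doesn't fit.
September 2018 ends with Monday Sep 24 2018.
Last Monday of October 2018: Oct 29 2018.
November 2018 ends with Monday Nov 26 2018.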